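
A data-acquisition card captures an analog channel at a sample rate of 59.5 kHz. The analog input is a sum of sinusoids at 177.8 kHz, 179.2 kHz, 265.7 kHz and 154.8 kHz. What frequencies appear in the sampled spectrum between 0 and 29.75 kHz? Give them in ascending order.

0.7 kHz, 23.7 kHz, 27.7 kHz

fs/2 = 29.75 kHz.
177.8 kHz mod fs = 58.8 kHz.
58.8 kHz > fs/2 = 29.75 kHz, folds to fs − 58.8 kHz = 0.7 kHz.
179.2 kHz mod fs = 0.7 kHz.
0.7 kHz ≤ fs/2 = 29.75 kHz, appears at 0.7 kHz.
265.7 kHz mod fs = 27.7 kHz.
27.7 kHz ≤ fs/2 = 29.75 kHz, appears at 27.7 kHz.
154.8 kHz mod fs = 35.8 kHz.
35.8 kHz > fs/2 = 29.75 kHz, folds to fs − 35.8 kHz = 23.7 kHz.
Distinct values: {0.7 kHz, 23.7 kHz, 27.7 kHz}.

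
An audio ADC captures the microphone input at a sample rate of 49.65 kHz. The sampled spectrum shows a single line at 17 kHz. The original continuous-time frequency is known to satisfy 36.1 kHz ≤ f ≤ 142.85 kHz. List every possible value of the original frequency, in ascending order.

Frequencies that alias to 17 kHz are k·fs ± 17 kHz for integer k ≥ 0.
k=0: 17 kHz.
k=1: 32.65 kHz, 66.65 kHz.
k=2: 82.3 kHz, 116.3 kHz.
k=3: 131.95 kHz, 165.95 kHz.
k=4: 181.6 kHz, 215.6 kHz.
Within [36.1 kHz, 142.85 kHz]: 66.65 kHz, 82.3 kHz, 116.3 kHz, 131.95 kHz.

66.65 kHz, 82.3 kHz, 116.3 kHz, 131.95 kHz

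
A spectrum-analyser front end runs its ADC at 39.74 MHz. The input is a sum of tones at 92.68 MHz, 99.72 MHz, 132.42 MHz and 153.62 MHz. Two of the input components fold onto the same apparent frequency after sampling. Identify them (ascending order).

92.68 MHz, 132.42 MHz

fs/2 = 19.87 MHz.
92.68 MHz mod fs = 13.2 MHz.
13.2 MHz ≤ fs/2 = 19.87 MHz, appears at 13.2 MHz.
99.72 MHz mod fs = 20.24 MHz.
20.24 MHz > fs/2 = 19.87 MHz, folds to fs − 20.24 MHz = 19.5 MHz.
132.42 MHz mod fs = 13.2 MHz.
13.2 MHz ≤ fs/2 = 19.87 MHz, appears at 13.2 MHz.
153.62 MHz mod fs = 34.4 MHz.
34.4 MHz > fs/2 = 19.87 MHz, folds to fs − 34.4 MHz = 5.34 MHz.
92.68 MHz and 132.42 MHz both map to 13.2 MHz.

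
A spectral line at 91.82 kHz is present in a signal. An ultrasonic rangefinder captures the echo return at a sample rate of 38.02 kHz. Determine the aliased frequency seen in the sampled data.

91.82 kHz mod fs = 15.78 kHz.
15.78 kHz ≤ fs/2 = 19.01 kHz, appears at 15.78 kHz.

15.78 kHz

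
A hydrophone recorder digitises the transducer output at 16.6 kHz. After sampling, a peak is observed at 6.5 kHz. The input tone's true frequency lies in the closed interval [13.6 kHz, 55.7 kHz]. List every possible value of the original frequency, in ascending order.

23.1 kHz, 26.7 kHz, 39.7 kHz, 43.3 kHz

Frequencies that alias to 6.5 kHz are k·fs ± 6.5 kHz for integer k ≥ 0.
k=0: 6.5 kHz.
k=1: 10.1 kHz, 23.1 kHz.
k=2: 26.7 kHz, 39.7 kHz.
k=3: 43.3 kHz, 56.3 kHz.
k=4: 59.9 kHz, 72.9 kHz.
Within [13.6 kHz, 55.7 kHz]: 23.1 kHz, 26.7 kHz, 39.7 kHz, 43.3 kHz.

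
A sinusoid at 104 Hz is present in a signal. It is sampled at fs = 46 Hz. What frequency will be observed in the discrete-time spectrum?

104 Hz mod fs = 12 Hz.
12 Hz ≤ fs/2 = 23 Hz, appears at 12 Hz.

12 Hz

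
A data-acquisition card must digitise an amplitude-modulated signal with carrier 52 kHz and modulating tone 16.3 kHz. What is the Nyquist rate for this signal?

AM sidebands sit at fc ± fm = 35.7 kHz and 68.3 kHz.
Highest-frequency component: 68.3 kHz.
Nyquist rate = 2 × 68.3 kHz = 136.6 kHz.

136.6 kHz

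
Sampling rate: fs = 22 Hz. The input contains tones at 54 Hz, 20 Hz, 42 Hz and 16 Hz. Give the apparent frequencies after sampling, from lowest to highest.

2 Hz, 6 Hz, 10 Hz

fs/2 = 11 Hz.
54 Hz mod fs = 10 Hz.
10 Hz ≤ fs/2 = 11 Hz, appears at 10 Hz.
20 Hz > fs/2 = 11 Hz, folds to fs − 20 Hz = 2 Hz.
42 Hz mod fs = 20 Hz.
20 Hz > fs/2 = 11 Hz, folds to fs − 20 Hz = 2 Hz.
16 Hz > fs/2 = 11 Hz, folds to fs − 16 Hz = 6 Hz.
Distinct values: {2 Hz, 6 Hz, 10 Hz}.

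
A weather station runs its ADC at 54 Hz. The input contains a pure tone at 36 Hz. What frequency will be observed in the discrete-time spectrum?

18 Hz

36 Hz > fs/2 = 27 Hz, folds to fs − 36 Hz = 18 Hz.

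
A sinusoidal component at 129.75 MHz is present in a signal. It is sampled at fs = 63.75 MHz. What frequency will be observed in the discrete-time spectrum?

129.75 MHz mod fs = 2.25 MHz.
2.25 MHz ≤ fs/2 = 31.875 MHz, appears at 2.25 MHz.

2.25 MHz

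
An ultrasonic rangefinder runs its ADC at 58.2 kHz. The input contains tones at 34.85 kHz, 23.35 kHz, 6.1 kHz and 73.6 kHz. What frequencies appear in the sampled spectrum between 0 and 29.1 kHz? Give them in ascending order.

fs/2 = 29.1 kHz.
34.85 kHz > fs/2 = 29.1 kHz, folds to fs − 34.85 kHz = 23.35 kHz.
23.35 kHz ≤ fs/2 = 29.1 kHz, passes unchanged.
6.1 kHz ≤ fs/2 = 29.1 kHz, passes unchanged.
73.6 kHz mod fs = 15.4 kHz.
15.4 kHz ≤ fs/2 = 29.1 kHz, appears at 15.4 kHz.
Distinct values: {6.1 kHz, 15.4 kHz, 23.35 kHz}.

6.1 kHz, 15.4 kHz, 23.35 kHz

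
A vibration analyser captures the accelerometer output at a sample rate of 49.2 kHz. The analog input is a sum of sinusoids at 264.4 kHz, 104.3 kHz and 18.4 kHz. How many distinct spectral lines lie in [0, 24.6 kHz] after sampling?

fs/2 = 24.6 kHz.
264.4 kHz mod fs = 18.4 kHz.
18.4 kHz ≤ fs/2 = 24.6 kHz, appears at 18.4 kHz.
104.3 kHz mod fs = 5.9 kHz.
5.9 kHz ≤ fs/2 = 24.6 kHz, appears at 5.9 kHz.
18.4 kHz ≤ fs/2 = 24.6 kHz, passes unchanged.
Distinct values: {5.9 kHz, 18.4 kHz} → 2.

2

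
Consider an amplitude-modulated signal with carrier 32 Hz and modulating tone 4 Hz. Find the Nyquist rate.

72 Hz

AM sidebands sit at fc ± fm = 28 Hz and 36 Hz.
Highest-frequency component: 36 Hz.
Nyquist rate = 2 × 36 Hz = 72 Hz.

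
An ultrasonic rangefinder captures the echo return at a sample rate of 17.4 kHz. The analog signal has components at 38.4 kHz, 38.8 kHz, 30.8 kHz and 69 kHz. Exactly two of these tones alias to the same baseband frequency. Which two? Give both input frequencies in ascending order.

30.8 kHz, 38.8 kHz

fs/2 = 8.7 kHz.
38.4 kHz mod fs = 3.6 kHz.
3.6 kHz ≤ fs/2 = 8.7 kHz, appears at 3.6 kHz.
38.8 kHz mod fs = 4 kHz.
4 kHz ≤ fs/2 = 8.7 kHz, appears at 4 kHz.
30.8 kHz mod fs = 13.4 kHz.
13.4 kHz > fs/2 = 8.7 kHz, folds to fs − 13.4 kHz = 4 kHz.
69 kHz mod fs = 16.8 kHz.
16.8 kHz > fs/2 = 8.7 kHz, folds to fs − 16.8 kHz = 0.6 kHz.
30.8 kHz and 38.8 kHz both map to 4 kHz.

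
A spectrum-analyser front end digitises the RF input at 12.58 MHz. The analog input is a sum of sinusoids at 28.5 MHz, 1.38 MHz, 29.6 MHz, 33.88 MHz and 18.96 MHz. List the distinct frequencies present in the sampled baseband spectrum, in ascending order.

1.38 MHz, 3.34 MHz, 3.86 MHz, 4.44 MHz, 6.2 MHz

fs/2 = 6.29 MHz.
28.5 MHz mod fs = 3.34 MHz.
3.34 MHz ≤ fs/2 = 6.29 MHz, appears at 3.34 MHz.
1.38 MHz ≤ fs/2 = 6.29 MHz, passes unchanged.
29.6 MHz mod fs = 4.44 MHz.
4.44 MHz ≤ fs/2 = 6.29 MHz, appears at 4.44 MHz.
33.88 MHz mod fs = 8.72 MHz.
8.72 MHz > fs/2 = 6.29 MHz, folds to fs − 8.72 MHz = 3.86 MHz.
18.96 MHz mod fs = 6.38 MHz.
6.38 MHz > fs/2 = 6.29 MHz, folds to fs − 6.38 MHz = 6.2 MHz.
Distinct values: {1.38 MHz, 3.34 MHz, 3.86 MHz, 4.44 MHz, 6.2 MHz}.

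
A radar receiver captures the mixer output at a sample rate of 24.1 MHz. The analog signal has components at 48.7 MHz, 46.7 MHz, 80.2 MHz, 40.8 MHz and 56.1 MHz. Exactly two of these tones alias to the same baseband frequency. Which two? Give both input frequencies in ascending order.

56.1 MHz, 80.2 MHz

fs/2 = 12.05 MHz.
48.7 MHz mod fs = 0.5 MHz.
0.5 MHz ≤ fs/2 = 12.05 MHz, appears at 0.5 MHz.
46.7 MHz mod fs = 22.6 MHz.
22.6 MHz > fs/2 = 12.05 MHz, folds to fs − 22.6 MHz = 1.5 MHz.
80.2 MHz mod fs = 7.9 MHz.
7.9 MHz ≤ fs/2 = 12.05 MHz, appears at 7.9 MHz.
40.8 MHz mod fs = 16.7 MHz.
16.7 MHz > fs/2 = 12.05 MHz, folds to fs − 16.7 MHz = 7.4 MHz.
56.1 MHz mod fs = 7.9 MHz.
7.9 MHz ≤ fs/2 = 12.05 MHz, appears at 7.9 MHz.
56.1 MHz and 80.2 MHz both map to 7.9 MHz.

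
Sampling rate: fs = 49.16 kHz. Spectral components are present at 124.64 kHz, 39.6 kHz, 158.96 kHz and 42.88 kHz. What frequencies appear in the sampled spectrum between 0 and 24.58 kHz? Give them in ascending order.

fs/2 = 24.58 kHz.
124.64 kHz mod fs = 26.32 kHz.
26.32 kHz > fs/2 = 24.58 kHz, folds to fs − 26.32 kHz = 22.84 kHz.
39.6 kHz > fs/2 = 24.58 kHz, folds to fs − 39.6 kHz = 9.56 kHz.
158.96 kHz mod fs = 11.48 kHz.
11.48 kHz ≤ fs/2 = 24.58 kHz, appears at 11.48 kHz.
42.88 kHz > fs/2 = 24.58 kHz, folds to fs − 42.88 kHz = 6.28 kHz.
Distinct values: {6.28 kHz, 9.56 kHz, 11.48 kHz, 22.84 kHz}.

6.28 kHz, 9.56 kHz, 11.48 kHz, 22.84 kHz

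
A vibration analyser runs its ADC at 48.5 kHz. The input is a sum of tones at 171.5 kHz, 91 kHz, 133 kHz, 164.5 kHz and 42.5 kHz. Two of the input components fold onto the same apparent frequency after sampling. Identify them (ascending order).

42.5 kHz, 91 kHz

fs/2 = 24.25 kHz.
171.5 kHz mod fs = 26 kHz.
26 kHz > fs/2 = 24.25 kHz, folds to fs − 26 kHz = 22.5 kHz.
91 kHz mod fs = 42.5 kHz.
42.5 kHz > fs/2 = 24.25 kHz, folds to fs − 42.5 kHz = 6 kHz.
133 kHz mod fs = 36 kHz.
36 kHz > fs/2 = 24.25 kHz, folds to fs − 36 kHz = 12.5 kHz.
164.5 kHz mod fs = 19 kHz.
19 kHz ≤ fs/2 = 24.25 kHz, appears at 19 kHz.
42.5 kHz > fs/2 = 24.25 kHz, folds to fs − 42.5 kHz = 6 kHz.
42.5 kHz and 91 kHz both map to 6 kHz.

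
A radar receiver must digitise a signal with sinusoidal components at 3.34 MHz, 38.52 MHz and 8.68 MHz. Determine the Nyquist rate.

Highest-frequency component: 38.52 MHz.
Nyquist rate = 2 × 38.52 MHz = 77.04 MHz.

77.04 MHz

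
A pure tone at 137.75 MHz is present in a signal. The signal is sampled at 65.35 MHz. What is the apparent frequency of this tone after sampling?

7.05 MHz

137.75 MHz mod fs = 7.05 MHz.
7.05 MHz ≤ fs/2 = 32.675 MHz, appears at 7.05 MHz.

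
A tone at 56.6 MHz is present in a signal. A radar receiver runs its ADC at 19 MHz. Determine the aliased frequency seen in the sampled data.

56.6 MHz mod fs = 18.6 MHz.
18.6 MHz > fs/2 = 9.5 MHz, folds to fs − 18.6 MHz = 0.4 MHz.

0.4 MHz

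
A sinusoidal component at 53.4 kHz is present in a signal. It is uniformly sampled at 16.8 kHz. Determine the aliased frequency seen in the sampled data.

53.4 kHz mod fs = 3 kHz.
3 kHz ≤ fs/2 = 8.4 kHz, appears at 3 kHz.

3 kHz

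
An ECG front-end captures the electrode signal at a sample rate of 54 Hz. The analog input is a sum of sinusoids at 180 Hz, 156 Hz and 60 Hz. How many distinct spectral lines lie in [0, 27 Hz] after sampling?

fs/2 = 27 Hz.
180 Hz mod fs = 18 Hz.
18 Hz ≤ fs/2 = 27 Hz, appears at 18 Hz.
156 Hz mod fs = 48 Hz.
48 Hz > fs/2 = 27 Hz, folds to fs − 48 Hz = 6 Hz.
60 Hz mod fs = 6 Hz.
6 Hz ≤ fs/2 = 27 Hz, appears at 6 Hz.
Distinct values: {6 Hz, 18 Hz} → 2.

2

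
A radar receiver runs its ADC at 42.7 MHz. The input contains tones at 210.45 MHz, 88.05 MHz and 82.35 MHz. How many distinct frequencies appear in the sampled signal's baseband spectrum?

2

fs/2 = 21.35 MHz.
210.45 MHz mod fs = 39.65 MHz.
39.65 MHz > fs/2 = 21.35 MHz, folds to fs − 39.65 MHz = 3.05 MHz.
88.05 MHz mod fs = 2.65 MHz.
2.65 MHz ≤ fs/2 = 21.35 MHz, appears at 2.65 MHz.
82.35 MHz mod fs = 39.65 MHz.
39.65 MHz > fs/2 = 21.35 MHz, folds to fs − 39.65 MHz = 3.05 MHz.
Distinct values: {2.65 MHz, 3.05 MHz} → 2.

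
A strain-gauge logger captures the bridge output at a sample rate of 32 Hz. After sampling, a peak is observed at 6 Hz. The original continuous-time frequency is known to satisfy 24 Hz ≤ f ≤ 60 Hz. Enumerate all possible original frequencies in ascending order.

26 Hz, 38 Hz, 58 Hz

Frequencies that alias to 6 Hz are k·fs ± 6 Hz for integer k ≥ 0.
k=0: 6 Hz.
k=1: 26 Hz, 38 Hz.
k=2: 58 Hz, 70 Hz.
k=3: 90 Hz, 102 Hz.
Within [24 Hz, 60 Hz]: 26 Hz, 38 Hz, 58 Hz.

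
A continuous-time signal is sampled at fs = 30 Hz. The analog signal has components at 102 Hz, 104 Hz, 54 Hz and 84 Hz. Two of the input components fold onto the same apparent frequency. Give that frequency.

fs/2 = 15 Hz.
102 Hz mod fs = 12 Hz.
12 Hz ≤ fs/2 = 15 Hz, appears at 12 Hz.
104 Hz mod fs = 14 Hz.
14 Hz ≤ fs/2 = 15 Hz, appears at 14 Hz.
54 Hz mod fs = 24 Hz.
24 Hz > fs/2 = 15 Hz, folds to fs − 24 Hz = 6 Hz.
84 Hz mod fs = 24 Hz.
24 Hz > fs/2 = 15 Hz, folds to fs − 24 Hz = 6 Hz.
54 Hz and 84 Hz both map to 6 Hz.

6 Hz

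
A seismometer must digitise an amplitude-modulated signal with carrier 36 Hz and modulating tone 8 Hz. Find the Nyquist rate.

88 Hz

AM sidebands sit at fc ± fm = 28 Hz and 44 Hz.
Highest-frequency component: 44 Hz.
Nyquist rate = 2 × 44 Hz = 88 Hz.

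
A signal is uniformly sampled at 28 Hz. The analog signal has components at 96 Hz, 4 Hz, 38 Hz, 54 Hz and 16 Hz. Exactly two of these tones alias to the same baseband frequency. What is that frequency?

fs/2 = 14 Hz.
96 Hz mod fs = 12 Hz.
12 Hz ≤ fs/2 = 14 Hz, appears at 12 Hz.
4 Hz ≤ fs/2 = 14 Hz, passes unchanged.
38 Hz mod fs = 10 Hz.
10 Hz ≤ fs/2 = 14 Hz, appears at 10 Hz.
54 Hz mod fs = 26 Hz.
26 Hz > fs/2 = 14 Hz, folds to fs − 26 Hz = 2 Hz.
16 Hz > fs/2 = 14 Hz, folds to fs − 16 Hz = 12 Hz.
16 Hz and 96 Hz both map to 12 Hz.

12 Hz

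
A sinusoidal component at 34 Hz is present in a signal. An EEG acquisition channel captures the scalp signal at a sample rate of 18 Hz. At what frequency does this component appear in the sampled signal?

2 Hz

34 Hz mod fs = 16 Hz.
16 Hz > fs/2 = 9 Hz, folds to fs − 16 Hz = 2 Hz.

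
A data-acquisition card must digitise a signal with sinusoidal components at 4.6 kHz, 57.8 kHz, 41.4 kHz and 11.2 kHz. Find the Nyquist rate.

115.6 kHz

Highest-frequency component: 57.8 kHz.
Nyquist rate = 2 × 57.8 kHz = 115.6 kHz.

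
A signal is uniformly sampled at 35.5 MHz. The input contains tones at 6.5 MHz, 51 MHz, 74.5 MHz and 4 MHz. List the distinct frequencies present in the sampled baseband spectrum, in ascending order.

fs/2 = 17.75 MHz.
6.5 MHz ≤ fs/2 = 17.75 MHz, passes unchanged.
51 MHz mod fs = 15.5 MHz.
15.5 MHz ≤ fs/2 = 17.75 MHz, appears at 15.5 MHz.
74.5 MHz mod fs = 3.5 MHz.
3.5 MHz ≤ fs/2 = 17.75 MHz, appears at 3.5 MHz.
4 MHz ≤ fs/2 = 17.75 MHz, passes unchanged.
Distinct values: {3.5 MHz, 4 MHz, 6.5 MHz, 15.5 MHz}.

3.5 MHz, 4 MHz, 6.5 MHz, 15.5 MHz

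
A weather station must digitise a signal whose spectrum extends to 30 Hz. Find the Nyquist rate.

Nyquist rate = 2 × 30 Hz = 60 Hz.

60 Hz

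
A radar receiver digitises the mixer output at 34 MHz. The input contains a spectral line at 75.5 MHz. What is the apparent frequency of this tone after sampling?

75.5 MHz mod fs = 7.5 MHz.
7.5 MHz ≤ fs/2 = 17 MHz, appears at 7.5 MHz.

7.5 MHz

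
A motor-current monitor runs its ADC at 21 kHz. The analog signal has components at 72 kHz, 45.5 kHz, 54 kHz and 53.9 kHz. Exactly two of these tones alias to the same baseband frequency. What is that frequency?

fs/2 = 10.5 kHz.
72 kHz mod fs = 9 kHz.
9 kHz ≤ fs/2 = 10.5 kHz, appears at 9 kHz.
45.5 kHz mod fs = 3.5 kHz.
3.5 kHz ≤ fs/2 = 10.5 kHz, appears at 3.5 kHz.
54 kHz mod fs = 12 kHz.
12 kHz > fs/2 = 10.5 kHz, folds to fs − 12 kHz = 9 kHz.
53.9 kHz mod fs = 11.9 kHz.
11.9 kHz > fs/2 = 10.5 kHz, folds to fs − 11.9 kHz = 9.1 kHz.
54 kHz and 72 kHz both map to 9 kHz.

9 kHz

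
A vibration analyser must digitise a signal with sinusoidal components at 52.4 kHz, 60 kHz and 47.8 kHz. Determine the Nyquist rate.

Highest-frequency component: 60 kHz.
Nyquist rate = 2 × 60 kHz = 120 kHz.

120 kHz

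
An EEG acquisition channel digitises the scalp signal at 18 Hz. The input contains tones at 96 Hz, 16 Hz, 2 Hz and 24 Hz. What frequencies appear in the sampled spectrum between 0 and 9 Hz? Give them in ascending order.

fs/2 = 9 Hz.
96 Hz mod fs = 6 Hz.
6 Hz ≤ fs/2 = 9 Hz, appears at 6 Hz.
16 Hz > fs/2 = 9 Hz, folds to fs − 16 Hz = 2 Hz.
2 Hz ≤ fs/2 = 9 Hz, passes unchanged.
24 Hz mod fs = 6 Hz.
6 Hz ≤ fs/2 = 9 Hz, appears at 6 Hz.
Distinct values: {2 Hz, 6 Hz}.

2 Hz, 6 Hz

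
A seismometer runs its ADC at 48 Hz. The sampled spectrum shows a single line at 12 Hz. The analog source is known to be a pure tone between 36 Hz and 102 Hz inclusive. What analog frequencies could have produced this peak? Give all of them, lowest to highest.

Frequencies that alias to 12 Hz are k·fs ± 12 Hz for integer k ≥ 0.
k=0: 12 Hz.
k=1: 36 Hz, 60 Hz.
k=2: 84 Hz, 108 Hz.
k=3: 132 Hz, 156 Hz.
Within [36 Hz, 102 Hz]: 36 Hz, 60 Hz, 84 Hz.

36 Hz, 60 Hz, 84 Hz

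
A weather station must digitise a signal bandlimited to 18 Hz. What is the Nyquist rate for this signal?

Nyquist rate = 2 × 18 Hz = 36 Hz.

36 Hz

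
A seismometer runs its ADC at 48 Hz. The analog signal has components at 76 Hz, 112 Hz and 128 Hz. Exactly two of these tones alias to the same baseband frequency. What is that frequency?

fs/2 = 24 Hz.
76 Hz mod fs = 28 Hz.
28 Hz > fs/2 = 24 Hz, folds to fs − 28 Hz = 20 Hz.
112 Hz mod fs = 16 Hz.
16 Hz ≤ fs/2 = 24 Hz, appears at 16 Hz.
128 Hz mod fs = 32 Hz.
32 Hz > fs/2 = 24 Hz, folds to fs − 32 Hz = 16 Hz.
112 Hz and 128 Hz both map to 16 Hz.

16 Hz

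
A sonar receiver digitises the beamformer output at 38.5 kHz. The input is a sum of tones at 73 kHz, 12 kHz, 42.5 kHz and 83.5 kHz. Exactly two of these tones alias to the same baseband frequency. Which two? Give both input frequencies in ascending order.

fs/2 = 19.25 kHz.
73 kHz mod fs = 34.5 kHz.
34.5 kHz > fs/2 = 19.25 kHz, folds to fs − 34.5 kHz = 4 kHz.
12 kHz ≤ fs/2 = 19.25 kHz, passes unchanged.
42.5 kHz mod fs = 4 kHz.
4 kHz ≤ fs/2 = 19.25 kHz, appears at 4 kHz.
83.5 kHz mod fs = 6.5 kHz.
6.5 kHz ≤ fs/2 = 19.25 kHz, appears at 6.5 kHz.
42.5 kHz and 73 kHz both map to 4 kHz.

42.5 kHz, 73 kHz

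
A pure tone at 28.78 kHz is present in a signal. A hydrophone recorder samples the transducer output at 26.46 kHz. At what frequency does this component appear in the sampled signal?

28.78 kHz mod fs = 2.32 kHz.
2.32 kHz ≤ fs/2 = 13.23 kHz, appears at 2.32 kHz.

2.32 kHz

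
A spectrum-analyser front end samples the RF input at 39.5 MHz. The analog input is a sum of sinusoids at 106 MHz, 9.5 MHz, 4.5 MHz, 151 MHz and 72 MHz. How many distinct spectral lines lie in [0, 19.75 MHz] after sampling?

fs/2 = 19.75 MHz.
106 MHz mod fs = 27 MHz.
27 MHz > fs/2 = 19.75 MHz, folds to fs − 27 MHz = 12.5 MHz.
9.5 MHz ≤ fs/2 = 19.75 MHz, passes unchanged.
4.5 MHz ≤ fs/2 = 19.75 MHz, passes unchanged.
151 MHz mod fs = 32.5 MHz.
32.5 MHz > fs/2 = 19.75 MHz, folds to fs − 32.5 MHz = 7 MHz.
72 MHz mod fs = 32.5 MHz.
32.5 MHz > fs/2 = 19.75 MHz, folds to fs − 32.5 MHz = 7 MHz.
Distinct values: {4.5 MHz, 7 MHz, 9.5 MHz, 12.5 MHz} → 4.

4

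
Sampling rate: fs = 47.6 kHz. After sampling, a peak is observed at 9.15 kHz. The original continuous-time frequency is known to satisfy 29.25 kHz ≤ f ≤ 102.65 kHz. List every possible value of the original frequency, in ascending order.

Frequencies that alias to 9.15 kHz are k·fs ± 9.15 kHz for integer k ≥ 0.
k=0: 9.15 kHz.
k=1: 38.45 kHz, 56.75 kHz.
k=2: 86.05 kHz, 104.35 kHz.
k=3: 133.65 kHz, 151.95 kHz.
Within [29.25 kHz, 102.65 kHz]: 38.45 kHz, 56.75 kHz, 86.05 kHz.

38.45 kHz, 56.75 kHz, 86.05 kHz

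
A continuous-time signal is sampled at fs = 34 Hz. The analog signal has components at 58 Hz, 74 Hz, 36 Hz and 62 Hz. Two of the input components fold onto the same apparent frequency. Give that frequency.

fs/2 = 17 Hz.
58 Hz mod fs = 24 Hz.
24 Hz > fs/2 = 17 Hz, folds to fs − 24 Hz = 10 Hz.
74 Hz mod fs = 6 Hz.
6 Hz ≤ fs/2 = 17 Hz, appears at 6 Hz.
36 Hz mod fs = 2 Hz.
2 Hz ≤ fs/2 = 17 Hz, appears at 2 Hz.
62 Hz mod fs = 28 Hz.
28 Hz > fs/2 = 17 Hz, folds to fs − 28 Hz = 6 Hz.
62 Hz and 74 Hz both map to 6 Hz.

6 Hz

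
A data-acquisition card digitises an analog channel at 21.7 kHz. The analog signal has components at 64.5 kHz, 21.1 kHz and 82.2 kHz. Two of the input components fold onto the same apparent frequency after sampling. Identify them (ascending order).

fs/2 = 10.85 kHz.
64.5 kHz mod fs = 21.1 kHz.
21.1 kHz > fs/2 = 10.85 kHz, folds to fs − 21.1 kHz = 0.6 kHz.
21.1 kHz > fs/2 = 10.85 kHz, folds to fs − 21.1 kHz = 0.6 kHz.
82.2 kHz mod fs = 17.1 kHz.
17.1 kHz > fs/2 = 10.85 kHz, folds to fs − 17.1 kHz = 4.6 kHz.
21.1 kHz and 64.5 kHz both map to 0.6 kHz.

21.1 kHz, 64.5 kHz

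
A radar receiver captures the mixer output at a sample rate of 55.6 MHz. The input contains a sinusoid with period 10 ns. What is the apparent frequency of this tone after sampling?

11.2 MHz

T = 10 ns → f = 1/T = 100 MHz.
100 MHz mod fs = 44.4 MHz.
44.4 MHz > fs/2 = 27.8 MHz, folds to fs − 44.4 MHz = 11.2 MHz.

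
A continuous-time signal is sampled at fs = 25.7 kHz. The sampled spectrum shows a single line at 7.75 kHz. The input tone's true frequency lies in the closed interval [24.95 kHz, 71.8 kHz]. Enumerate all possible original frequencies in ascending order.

33.45 kHz, 43.65 kHz, 59.15 kHz, 69.35 kHz

Frequencies that alias to 7.75 kHz are k·fs ± 7.75 kHz for integer k ≥ 0.
k=0: 7.75 kHz.
k=1: 17.95 kHz, 33.45 kHz.
k=2: 43.65 kHz, 59.15 kHz.
k=3: 69.35 kHz, 84.85 kHz.
k=4: 95.05 kHz, 110.55 kHz.
Within [24.95 kHz, 71.8 kHz]: 33.45 kHz, 43.65 kHz, 59.15 kHz, 69.35 kHz.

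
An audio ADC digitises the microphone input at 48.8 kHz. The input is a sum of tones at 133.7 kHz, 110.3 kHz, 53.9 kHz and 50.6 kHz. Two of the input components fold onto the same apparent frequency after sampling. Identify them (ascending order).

110.3 kHz, 133.7 kHz

fs/2 = 24.4 kHz.
133.7 kHz mod fs = 36.1 kHz.
36.1 kHz > fs/2 = 24.4 kHz, folds to fs − 36.1 kHz = 12.7 kHz.
110.3 kHz mod fs = 12.7 kHz.
12.7 kHz ≤ fs/2 = 24.4 kHz, appears at 12.7 kHz.
53.9 kHz mod fs = 5.1 kHz.
5.1 kHz ≤ fs/2 = 24.4 kHz, appears at 5.1 kHz.
50.6 kHz mod fs = 1.8 kHz.
1.8 kHz ≤ fs/2 = 24.4 kHz, appears at 1.8 kHz.
110.3 kHz and 133.7 kHz both map to 12.7 kHz.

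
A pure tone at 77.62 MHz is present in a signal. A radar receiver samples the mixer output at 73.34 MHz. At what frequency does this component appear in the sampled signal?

77.62 MHz mod fs = 4.28 MHz.
4.28 MHz ≤ fs/2 = 36.67 MHz, appears at 4.28 MHz.

4.28 MHz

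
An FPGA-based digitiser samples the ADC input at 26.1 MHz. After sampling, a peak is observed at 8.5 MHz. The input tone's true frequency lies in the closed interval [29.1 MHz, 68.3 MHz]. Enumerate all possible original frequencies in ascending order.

Frequencies that alias to 8.5 MHz are k·fs ± 8.5 MHz for integer k ≥ 0.
k=0: 8.5 MHz.
k=1: 17.6 MHz, 34.6 MHz.
k=2: 43.7 MHz, 60.7 MHz.
k=3: 69.8 MHz, 86.8 MHz.
Within [29.1 MHz, 68.3 MHz]: 34.6 MHz, 43.7 MHz, 60.7 MHz.

34.6 MHz, 43.7 MHz, 60.7 MHz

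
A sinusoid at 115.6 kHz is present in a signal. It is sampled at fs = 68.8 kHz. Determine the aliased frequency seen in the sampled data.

115.6 kHz mod fs = 46.8 kHz.
46.8 kHz > fs/2 = 34.4 kHz, folds to fs − 46.8 kHz = 22 kHz.

22 kHz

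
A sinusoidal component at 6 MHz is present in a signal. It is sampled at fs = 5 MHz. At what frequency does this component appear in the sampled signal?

1 MHz

6 MHz mod fs = 1 MHz.
1 MHz ≤ fs/2 = 2.5 MHz, appears at 1 MHz.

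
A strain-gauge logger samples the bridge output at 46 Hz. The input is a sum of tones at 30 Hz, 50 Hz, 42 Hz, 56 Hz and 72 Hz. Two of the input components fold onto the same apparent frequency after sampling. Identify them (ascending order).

42 Hz, 50 Hz

fs/2 = 23 Hz.
30 Hz > fs/2 = 23 Hz, folds to fs − 30 Hz = 16 Hz.
50 Hz mod fs = 4 Hz.
4 Hz ≤ fs/2 = 23 Hz, appears at 4 Hz.
42 Hz > fs/2 = 23 Hz, folds to fs − 42 Hz = 4 Hz.
56 Hz mod fs = 10 Hz.
10 Hz ≤ fs/2 = 23 Hz, appears at 10 Hz.
72 Hz mod fs = 26 Hz.
26 Hz > fs/2 = 23 Hz, folds to fs − 26 Hz = 20 Hz.
42 Hz and 50 Hz both map to 4 Hz.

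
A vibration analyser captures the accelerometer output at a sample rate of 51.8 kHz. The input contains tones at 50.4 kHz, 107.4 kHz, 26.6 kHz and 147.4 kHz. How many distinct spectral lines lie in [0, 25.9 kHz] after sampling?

fs/2 = 25.9 kHz.
50.4 kHz > fs/2 = 25.9 kHz, folds to fs − 50.4 kHz = 1.4 kHz.
107.4 kHz mod fs = 3.8 kHz.
3.8 kHz ≤ fs/2 = 25.9 kHz, appears at 3.8 kHz.
26.6 kHz > fs/2 = 25.9 kHz, folds to fs − 26.6 kHz = 25.2 kHz.
147.4 kHz mod fs = 43.8 kHz.
43.8 kHz > fs/2 = 25.9 kHz, folds to fs − 43.8 kHz = 8 kHz.
Distinct values: {1.4 kHz, 3.8 kHz, 8 kHz, 25.2 kHz} → 4.

4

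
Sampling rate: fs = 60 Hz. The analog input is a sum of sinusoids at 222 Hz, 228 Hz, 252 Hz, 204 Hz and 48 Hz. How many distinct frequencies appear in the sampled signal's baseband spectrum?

fs/2 = 30 Hz.
222 Hz mod fs = 42 Hz.
42 Hz > fs/2 = 30 Hz, folds to fs − 42 Hz = 18 Hz.
228 Hz mod fs = 48 Hz.
48 Hz > fs/2 = 30 Hz, folds to fs − 48 Hz = 12 Hz.
252 Hz mod fs = 12 Hz.
12 Hz ≤ fs/2 = 30 Hz, appears at 12 Hz.
204 Hz mod fs = 24 Hz.
24 Hz ≤ fs/2 = 30 Hz, appears at 24 Hz.
48 Hz > fs/2 = 30 Hz, folds to fs − 48 Hz = 12 Hz.
Distinct values: {12 Hz, 18 Hz, 24 Hz} → 3.

3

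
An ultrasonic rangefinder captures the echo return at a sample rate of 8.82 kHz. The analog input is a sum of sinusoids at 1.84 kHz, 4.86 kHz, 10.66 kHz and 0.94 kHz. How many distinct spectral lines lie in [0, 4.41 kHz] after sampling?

3

fs/2 = 4.41 kHz.
1.84 kHz ≤ fs/2 = 4.41 kHz, passes unchanged.
4.86 kHz > fs/2 = 4.41 kHz, folds to fs − 4.86 kHz = 3.96 kHz.
10.66 kHz mod fs = 1.84 kHz.
1.84 kHz ≤ fs/2 = 4.41 kHz, appears at 1.84 kHz.
0.94 kHz ≤ fs/2 = 4.41 kHz, passes unchanged.
Distinct values: {0.94 kHz, 1.84 kHz, 3.96 kHz} → 3.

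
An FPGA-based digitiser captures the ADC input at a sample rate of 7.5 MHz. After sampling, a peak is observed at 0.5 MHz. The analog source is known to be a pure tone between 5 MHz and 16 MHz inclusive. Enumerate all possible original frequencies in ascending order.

7 MHz, 8 MHz, 14.5 MHz, 15.5 MHz

Frequencies that alias to 0.5 MHz are k·fs ± 0.5 MHz for integer k ≥ 0.
k=0: 0.5 MHz.
k=1: 7 MHz, 8 MHz.
k=2: 14.5 MHz, 15.5 MHz.
k=3: 22 MHz, 23 MHz.
Within [5 MHz, 16 MHz]: 7 MHz, 8 MHz, 14.5 MHz, 15.5 MHz.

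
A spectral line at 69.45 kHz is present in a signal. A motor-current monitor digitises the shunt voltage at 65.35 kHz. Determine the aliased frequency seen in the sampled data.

69.45 kHz mod fs = 4.1 kHz.
4.1 kHz ≤ fs/2 = 32.675 kHz, appears at 4.1 kHz.

4.1 kHz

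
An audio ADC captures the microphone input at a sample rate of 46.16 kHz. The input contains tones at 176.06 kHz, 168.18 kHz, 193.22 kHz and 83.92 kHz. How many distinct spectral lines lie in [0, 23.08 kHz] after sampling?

3

fs/2 = 23.08 kHz.
176.06 kHz mod fs = 37.58 kHz.
37.58 kHz > fs/2 = 23.08 kHz, folds to fs − 37.58 kHz = 8.58 kHz.
168.18 kHz mod fs = 29.7 kHz.
29.7 kHz > fs/2 = 23.08 kHz, folds to fs − 29.7 kHz = 16.46 kHz.
193.22 kHz mod fs = 8.58 kHz.
8.58 kHz ≤ fs/2 = 23.08 kHz, appears at 8.58 kHz.
83.92 kHz mod fs = 37.76 kHz.
37.76 kHz > fs/2 = 23.08 kHz, folds to fs − 37.76 kHz = 8.4 kHz.
Distinct values: {8.4 kHz, 8.58 kHz, 16.46 kHz} → 3.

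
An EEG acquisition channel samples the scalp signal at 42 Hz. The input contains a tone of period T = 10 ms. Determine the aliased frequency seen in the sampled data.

16 Hz

T = 10 ms → f = 1/T = 100 Hz.
100 Hz mod fs = 16 Hz.
16 Hz ≤ fs/2 = 21 Hz, appears at 16 Hz.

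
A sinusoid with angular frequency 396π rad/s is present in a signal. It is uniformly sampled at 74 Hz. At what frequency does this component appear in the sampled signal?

24 Hz

ω = 396π rad/s → f = ω/(2π) = 198 Hz.
198 Hz mod fs = 50 Hz.
50 Hz > fs/2 = 37 Hz, folds to fs − 50 Hz = 24 Hz.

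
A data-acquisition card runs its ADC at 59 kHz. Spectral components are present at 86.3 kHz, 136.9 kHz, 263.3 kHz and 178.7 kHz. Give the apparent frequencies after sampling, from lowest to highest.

1.7 kHz, 18.9 kHz, 27.3 kHz

fs/2 = 29.5 kHz.
86.3 kHz mod fs = 27.3 kHz.
27.3 kHz ≤ fs/2 = 29.5 kHz, appears at 27.3 kHz.
136.9 kHz mod fs = 18.9 kHz.
18.9 kHz ≤ fs/2 = 29.5 kHz, appears at 18.9 kHz.
263.3 kHz mod fs = 27.3 kHz.
27.3 kHz ≤ fs/2 = 29.5 kHz, appears at 27.3 kHz.
178.7 kHz mod fs = 1.7 kHz.
1.7 kHz ≤ fs/2 = 29.5 kHz, appears at 1.7 kHz.
Distinct values: {1.7 kHz, 18.9 kHz, 27.3 kHz}.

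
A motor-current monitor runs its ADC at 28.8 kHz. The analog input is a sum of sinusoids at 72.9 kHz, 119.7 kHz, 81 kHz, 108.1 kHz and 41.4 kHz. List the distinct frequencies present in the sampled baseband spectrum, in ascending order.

fs/2 = 14.4 kHz.
72.9 kHz mod fs = 15.3 kHz.
15.3 kHz > fs/2 = 14.4 kHz, folds to fs − 15.3 kHz = 13.5 kHz.
119.7 kHz mod fs = 4.5 kHz.
4.5 kHz ≤ fs/2 = 14.4 kHz, appears at 4.5 kHz.
81 kHz mod fs = 23.4 kHz.
23.4 kHz > fs/2 = 14.4 kHz, folds to fs − 23.4 kHz = 5.4 kHz.
108.1 kHz mod fs = 21.7 kHz.
21.7 kHz > fs/2 = 14.4 kHz, folds to fs − 21.7 kHz = 7.1 kHz.
41.4 kHz mod fs = 12.6 kHz.
12.6 kHz ≤ fs/2 = 14.4 kHz, appears at 12.6 kHz.
Distinct values: {4.5 kHz, 5.4 kHz, 7.1 kHz, 12.6 kHz, 13.5 kHz}.

4.5 kHz, 5.4 kHz, 7.1 kHz, 12.6 kHz, 13.5 kHz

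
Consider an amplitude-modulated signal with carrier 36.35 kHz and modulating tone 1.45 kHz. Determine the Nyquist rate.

AM sidebands sit at fc ± fm = 34.9 kHz and 37.8 kHz.
Highest-frequency component: 37.8 kHz.
Nyquist rate = 2 × 37.8 kHz = 75.6 kHz.

75.6 kHz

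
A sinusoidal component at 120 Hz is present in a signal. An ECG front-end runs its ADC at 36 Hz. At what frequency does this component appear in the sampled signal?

120 Hz mod fs = 12 Hz.
12 Hz ≤ fs/2 = 18 Hz, appears at 12 Hz.

12 Hz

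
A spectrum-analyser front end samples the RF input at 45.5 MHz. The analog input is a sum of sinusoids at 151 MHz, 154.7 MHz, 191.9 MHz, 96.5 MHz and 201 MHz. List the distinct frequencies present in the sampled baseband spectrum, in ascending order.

fs/2 = 22.75 MHz.
151 MHz mod fs = 14.5 MHz.
14.5 MHz ≤ fs/2 = 22.75 MHz, appears at 14.5 MHz.
154.7 MHz mod fs = 18.2 MHz.
18.2 MHz ≤ fs/2 = 22.75 MHz, appears at 18.2 MHz.
191.9 MHz mod fs = 9.9 MHz.
9.9 MHz ≤ fs/2 = 22.75 MHz, appears at 9.9 MHz.
96.5 MHz mod fs = 5.5 MHz.
5.5 MHz ≤ fs/2 = 22.75 MHz, appears at 5.5 MHz.
201 MHz mod fs = 19 MHz.
19 MHz ≤ fs/2 = 22.75 MHz, appears at 19 MHz.
Distinct values: {5.5 MHz, 9.9 MHz, 14.5 MHz, 18.2 MHz, 19 MHz}.

5.5 MHz, 9.9 MHz, 14.5 MHz, 18.2 MHz, 19 MHz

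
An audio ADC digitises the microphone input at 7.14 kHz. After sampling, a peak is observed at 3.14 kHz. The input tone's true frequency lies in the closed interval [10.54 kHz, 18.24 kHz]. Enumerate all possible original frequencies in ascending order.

11.14 kHz, 17.42 kHz

Frequencies that alias to 3.14 kHz are k·fs ± 3.14 kHz for integer k ≥ 0.
k=0: 3.14 kHz.
k=1: 4 kHz, 10.28 kHz.
k=2: 11.14 kHz, 17.42 kHz.
k=3: 18.28 kHz, 24.56 kHz.
Within [10.54 kHz, 18.24 kHz]: 11.14 kHz, 17.42 kHz.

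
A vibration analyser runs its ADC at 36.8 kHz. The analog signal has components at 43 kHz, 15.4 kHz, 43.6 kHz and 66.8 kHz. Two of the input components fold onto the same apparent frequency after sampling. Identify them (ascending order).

43.6 kHz, 66.8 kHz

fs/2 = 18.4 kHz.
43 kHz mod fs = 6.2 kHz.
6.2 kHz ≤ fs/2 = 18.4 kHz, appears at 6.2 kHz.
15.4 kHz ≤ fs/2 = 18.4 kHz, passes unchanged.
43.6 kHz mod fs = 6.8 kHz.
6.8 kHz ≤ fs/2 = 18.4 kHz, appears at 6.8 kHz.
66.8 kHz mod fs = 30 kHz.
30 kHz > fs/2 = 18.4 kHz, folds to fs − 30 kHz = 6.8 kHz.
43.6 kHz and 66.8 kHz both map to 6.8 kHz.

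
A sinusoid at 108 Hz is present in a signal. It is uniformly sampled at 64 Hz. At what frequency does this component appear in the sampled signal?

108 Hz mod fs = 44 Hz.
44 Hz > fs/2 = 32 Hz, folds to fs − 44 Hz = 20 Hz.

20 Hz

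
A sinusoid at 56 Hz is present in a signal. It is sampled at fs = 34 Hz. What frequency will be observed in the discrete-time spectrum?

12 Hz

56 Hz mod fs = 22 Hz.
22 Hz > fs/2 = 17 Hz, folds to fs − 22 Hz = 12 Hz.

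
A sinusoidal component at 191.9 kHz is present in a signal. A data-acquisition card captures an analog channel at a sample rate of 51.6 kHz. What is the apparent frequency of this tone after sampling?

191.9 kHz mod fs = 37.1 kHz.
37.1 kHz > fs/2 = 25.8 kHz, folds to fs − 37.1 kHz = 14.5 kHz.

14.5 kHz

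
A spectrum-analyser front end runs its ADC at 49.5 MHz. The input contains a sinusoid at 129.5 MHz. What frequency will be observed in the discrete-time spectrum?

19 MHz

129.5 MHz mod fs = 30.5 MHz.
30.5 MHz > fs/2 = 24.75 MHz, folds to fs − 30.5 MHz = 19 MHz.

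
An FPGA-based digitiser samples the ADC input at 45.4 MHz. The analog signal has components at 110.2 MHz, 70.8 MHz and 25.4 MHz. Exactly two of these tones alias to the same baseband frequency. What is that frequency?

fs/2 = 22.7 MHz.
110.2 MHz mod fs = 19.4 MHz.
19.4 MHz ≤ fs/2 = 22.7 MHz, appears at 19.4 MHz.
70.8 MHz mod fs = 25.4 MHz.
25.4 MHz > fs/2 = 22.7 MHz, folds to fs − 25.4 MHz = 20 MHz.
25.4 MHz > fs/2 = 22.7 MHz, folds to fs − 25.4 MHz = 20 MHz.
25.4 MHz and 70.8 MHz both map to 20 MHz.

20 MHz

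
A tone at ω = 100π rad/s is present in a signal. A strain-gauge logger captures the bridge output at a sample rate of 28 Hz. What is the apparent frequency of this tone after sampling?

ω = 100π rad/s → f = ω/(2π) = 50 Hz.
50 Hz mod fs = 22 Hz.
22 Hz > fs/2 = 14 Hz, folds to fs − 22 Hz = 6 Hz.

6 Hz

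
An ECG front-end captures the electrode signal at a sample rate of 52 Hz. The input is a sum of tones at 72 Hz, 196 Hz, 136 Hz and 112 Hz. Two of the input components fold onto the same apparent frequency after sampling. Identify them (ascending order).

fs/2 = 26 Hz.
72 Hz mod fs = 20 Hz.
20 Hz ≤ fs/2 = 26 Hz, appears at 20 Hz.
196 Hz mod fs = 40 Hz.
40 Hz > fs/2 = 26 Hz, folds to fs − 40 Hz = 12 Hz.
136 Hz mod fs = 32 Hz.
32 Hz > fs/2 = 26 Hz, folds to fs − 32 Hz = 20 Hz.
112 Hz mod fs = 8 Hz.
8 Hz ≤ fs/2 = 26 Hz, appears at 8 Hz.
72 Hz and 136 Hz both map to 20 Hz.

72 Hz, 136 Hz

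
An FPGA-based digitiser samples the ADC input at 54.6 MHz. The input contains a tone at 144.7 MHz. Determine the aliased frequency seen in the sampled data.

19.1 MHz

144.7 MHz mod fs = 35.5 MHz.
35.5 MHz > fs/2 = 27.3 MHz, folds to fs − 35.5 MHz = 19.1 MHz.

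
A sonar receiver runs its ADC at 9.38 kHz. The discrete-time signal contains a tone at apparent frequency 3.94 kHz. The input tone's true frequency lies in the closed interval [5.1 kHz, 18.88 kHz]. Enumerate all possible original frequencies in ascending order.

Frequencies that alias to 3.94 kHz are k·fs ± 3.94 kHz for integer k ≥ 0.
k=0: 3.94 kHz.
k=1: 5.44 kHz, 13.32 kHz.
k=2: 14.82 kHz, 22.7 kHz.
k=3: 24.2 kHz, 32.08 kHz.
Within [5.1 kHz, 18.88 kHz]: 5.44 kHz, 13.32 kHz, 14.82 kHz.

5.44 kHz, 13.32 kHz, 14.82 kHz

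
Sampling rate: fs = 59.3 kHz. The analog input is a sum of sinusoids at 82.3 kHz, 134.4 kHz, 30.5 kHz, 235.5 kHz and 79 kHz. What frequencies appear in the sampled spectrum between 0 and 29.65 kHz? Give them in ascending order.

1.7 kHz, 15.8 kHz, 19.7 kHz, 23 kHz, 28.8 kHz

fs/2 = 29.65 kHz.
82.3 kHz mod fs = 23 kHz.
23 kHz ≤ fs/2 = 29.65 kHz, appears at 23 kHz.
134.4 kHz mod fs = 15.8 kHz.
15.8 kHz ≤ fs/2 = 29.65 kHz, appears at 15.8 kHz.
30.5 kHz > fs/2 = 29.65 kHz, folds to fs − 30.5 kHz = 28.8 kHz.
235.5 kHz mod fs = 57.6 kHz.
57.6 kHz > fs/2 = 29.65 kHz, folds to fs − 57.6 kHz = 1.7 kHz.
79 kHz mod fs = 19.7 kHz.
19.7 kHz ≤ fs/2 = 29.65 kHz, appears at 19.7 kHz.
Distinct values: {1.7 kHz, 15.8 kHz, 19.7 kHz, 23 kHz, 28.8 kHz}.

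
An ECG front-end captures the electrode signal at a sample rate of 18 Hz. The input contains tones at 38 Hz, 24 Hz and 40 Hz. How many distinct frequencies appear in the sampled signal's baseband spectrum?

3

fs/2 = 9 Hz.
38 Hz mod fs = 2 Hz.
2 Hz ≤ fs/2 = 9 Hz, appears at 2 Hz.
24 Hz mod fs = 6 Hz.
6 Hz ≤ fs/2 = 9 Hz, appears at 6 Hz.
40 Hz mod fs = 4 Hz.
4 Hz ≤ fs/2 = 9 Hz, appears at 4 Hz.
Distinct values: {2 Hz, 4 Hz, 6 Hz} → 3.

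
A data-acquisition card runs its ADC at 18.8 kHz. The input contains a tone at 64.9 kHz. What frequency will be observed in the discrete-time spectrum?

8.5 kHz

64.9 kHz mod fs = 8.5 kHz.
8.5 kHz ≤ fs/2 = 9.4 kHz, appears at 8.5 kHz.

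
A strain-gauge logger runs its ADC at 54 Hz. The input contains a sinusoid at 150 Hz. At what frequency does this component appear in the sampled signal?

150 Hz mod fs = 42 Hz.
42 Hz > fs/2 = 27 Hz, folds to fs − 42 Hz = 12 Hz.

12 Hz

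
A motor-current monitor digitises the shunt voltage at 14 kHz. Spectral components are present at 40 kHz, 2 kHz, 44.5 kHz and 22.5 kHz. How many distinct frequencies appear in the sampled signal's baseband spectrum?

fs/2 = 7 kHz.
40 kHz mod fs = 12 kHz.
12 kHz > fs/2 = 7 kHz, folds to fs − 12 kHz = 2 kHz.
2 kHz ≤ fs/2 = 7 kHz, passes unchanged.
44.5 kHz mod fs = 2.5 kHz.
2.5 kHz ≤ fs/2 = 7 kHz, appears at 2.5 kHz.
22.5 kHz mod fs = 8.5 kHz.
8.5 kHz > fs/2 = 7 kHz, folds to fs − 8.5 kHz = 5.5 kHz.
Distinct values: {2 kHz, 2.5 kHz, 5.5 kHz} → 3.

3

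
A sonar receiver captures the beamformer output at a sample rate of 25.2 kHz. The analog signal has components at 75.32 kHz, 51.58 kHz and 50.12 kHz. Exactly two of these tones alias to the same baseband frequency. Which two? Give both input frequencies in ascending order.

fs/2 = 12.6 kHz.
75.32 kHz mod fs = 24.92 kHz.
24.92 kHz > fs/2 = 12.6 kHz, folds to fs − 24.92 kHz = 0.28 kHz.
51.58 kHz mod fs = 1.18 kHz.
1.18 kHz ≤ fs/2 = 12.6 kHz, appears at 1.18 kHz.
50.12 kHz mod fs = 24.92 kHz.
24.92 kHz > fs/2 = 12.6 kHz, folds to fs − 24.92 kHz = 0.28 kHz.
50.12 kHz and 75.32 kHz both map to 0.28 kHz.

50.12 kHz, 75.32 kHz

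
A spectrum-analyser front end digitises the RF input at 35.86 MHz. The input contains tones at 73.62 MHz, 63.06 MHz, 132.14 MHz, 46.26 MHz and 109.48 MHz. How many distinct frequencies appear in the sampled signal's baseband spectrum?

4

fs/2 = 17.93 MHz.
73.62 MHz mod fs = 1.9 MHz.
1.9 MHz ≤ fs/2 = 17.93 MHz, appears at 1.9 MHz.
63.06 MHz mod fs = 27.2 MHz.
27.2 MHz > fs/2 = 17.93 MHz, folds to fs − 27.2 MHz = 8.66 MHz.
132.14 MHz mod fs = 24.56 MHz.
24.56 MHz > fs/2 = 17.93 MHz, folds to fs − 24.56 MHz = 11.3 MHz.
46.26 MHz mod fs = 10.4 MHz.
10.4 MHz ≤ fs/2 = 17.93 MHz, appears at 10.4 MHz.
109.48 MHz mod fs = 1.9 MHz.
1.9 MHz ≤ fs/2 = 17.93 MHz, appears at 1.9 MHz.
Distinct values: {1.9 MHz, 8.66 MHz, 10.4 MHz, 11.3 MHz} → 4.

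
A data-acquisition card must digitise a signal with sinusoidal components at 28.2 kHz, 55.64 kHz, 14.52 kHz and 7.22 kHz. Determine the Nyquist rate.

111.28 kHz

Highest-frequency component: 55.64 kHz.
Nyquist rate = 2 × 55.64 kHz = 111.28 kHz.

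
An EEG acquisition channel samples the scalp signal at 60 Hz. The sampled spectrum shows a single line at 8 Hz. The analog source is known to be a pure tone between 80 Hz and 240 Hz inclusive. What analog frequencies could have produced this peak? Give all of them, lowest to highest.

Frequencies that alias to 8 Hz are k·fs ± 8 Hz for integer k ≥ 0.
k=0: 8 Hz.
k=1: 52 Hz, 68 Hz.
k=2: 112 Hz, 128 Hz.
k=3: 172 Hz, 188 Hz.
k=4: 232 Hz, 248 Hz.
k=5: 292 Hz, 308 Hz.
Within [80 Hz, 240 Hz]: 112 Hz, 128 Hz, 172 Hz, 188 Hz, 232 Hz.

112 Hz, 128 Hz, 172 Hz, 188 Hz, 232 Hz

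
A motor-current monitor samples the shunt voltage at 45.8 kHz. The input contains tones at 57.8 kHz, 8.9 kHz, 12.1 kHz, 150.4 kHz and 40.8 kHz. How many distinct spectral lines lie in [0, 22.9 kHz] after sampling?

fs/2 = 22.9 kHz.
57.8 kHz mod fs = 12 kHz.
12 kHz ≤ fs/2 = 22.9 kHz, appears at 12 kHz.
8.9 kHz ≤ fs/2 = 22.9 kHz, passes unchanged.
12.1 kHz ≤ fs/2 = 22.9 kHz, passes unchanged.
150.4 kHz mod fs = 13 kHz.
13 kHz ≤ fs/2 = 22.9 kHz, appears at 13 kHz.
40.8 kHz > fs/2 = 22.9 kHz, folds to fs − 40.8 kHz = 5 kHz.
Distinct values: {5 kHz, 8.9 kHz, 12 kHz, 12.1 kHz, 13 kHz} → 5.

5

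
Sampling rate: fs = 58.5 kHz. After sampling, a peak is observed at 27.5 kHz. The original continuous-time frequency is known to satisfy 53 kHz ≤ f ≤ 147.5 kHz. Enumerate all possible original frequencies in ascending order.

86 kHz, 89.5 kHz, 144.5 kHz

Frequencies that alias to 27.5 kHz are k·fs ± 27.5 kHz for integer k ≥ 0.
k=0: 27.5 kHz.
k=1: 31 kHz, 86 kHz.
k=2: 89.5 kHz, 144.5 kHz.
k=3: 148 kHz, 203 kHz.
Within [53 kHz, 147.5 kHz]: 86 kHz, 89.5 kHz, 144.5 kHz.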